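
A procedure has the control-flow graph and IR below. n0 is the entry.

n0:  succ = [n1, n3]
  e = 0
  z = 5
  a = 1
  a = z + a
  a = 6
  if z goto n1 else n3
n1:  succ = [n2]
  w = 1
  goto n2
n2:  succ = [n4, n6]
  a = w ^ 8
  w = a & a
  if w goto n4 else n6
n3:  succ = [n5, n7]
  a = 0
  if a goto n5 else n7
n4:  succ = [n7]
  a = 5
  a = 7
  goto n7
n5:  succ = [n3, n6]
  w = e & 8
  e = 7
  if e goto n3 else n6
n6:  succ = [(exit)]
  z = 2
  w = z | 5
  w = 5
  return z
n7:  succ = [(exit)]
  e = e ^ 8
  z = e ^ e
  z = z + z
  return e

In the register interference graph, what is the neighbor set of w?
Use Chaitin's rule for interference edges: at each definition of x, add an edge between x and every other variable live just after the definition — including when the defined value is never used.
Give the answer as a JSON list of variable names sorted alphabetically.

def/use:
  n0 def {a,e,z} use ∅
  n1 def {w} use ∅
  n2 def {a,w} use {w}
  n3 def {a} use ∅
  n4 def {a} use ∅
  n5 def {e,w} use {e}
  n6 def {w,z} use ∅
  n7 def {e,z} use {e}

Live sets:
  n0: in=∅ out={e}
  n1: in={e} out={e,w}
  n2: in={e,w} out={e}
  n3: in={e} out={e}
  n4: in={e} out={e}
  n5: in={e} out={e}
  n6: in=∅ out=∅
  n7: in={e} out=∅

Interference:
  a: {e,z}
  e: {a,w,z}
  w: {e,z}
  z: {a,e,w}

N(w) = ["e", "z"]

Answer: ["e", "z"]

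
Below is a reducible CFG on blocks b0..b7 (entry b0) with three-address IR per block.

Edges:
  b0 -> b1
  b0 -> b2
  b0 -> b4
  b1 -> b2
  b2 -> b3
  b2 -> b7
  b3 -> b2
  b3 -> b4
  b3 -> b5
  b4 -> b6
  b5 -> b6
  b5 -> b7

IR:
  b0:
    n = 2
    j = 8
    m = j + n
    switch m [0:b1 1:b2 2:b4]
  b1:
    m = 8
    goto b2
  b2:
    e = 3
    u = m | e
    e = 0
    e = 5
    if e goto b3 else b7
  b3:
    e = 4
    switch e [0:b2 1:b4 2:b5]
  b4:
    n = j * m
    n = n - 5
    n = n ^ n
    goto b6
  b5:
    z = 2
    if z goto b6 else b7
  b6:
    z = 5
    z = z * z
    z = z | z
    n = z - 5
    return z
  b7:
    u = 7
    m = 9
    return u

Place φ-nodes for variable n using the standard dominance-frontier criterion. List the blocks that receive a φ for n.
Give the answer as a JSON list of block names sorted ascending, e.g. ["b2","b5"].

Answer: ["b6"]

Analysis:
idom tree: b1←b0 b2←b0 b3←b2 b4←b0 b5←b3 b6←b0 b7←b2
Dom∩ at merges:
  b2: preds {b0,b1,b3}: {b0} ∩ {b0,b1} ∩ {b0,b2,b3} = {b0}; idom=b0
  b4: preds {b0,b3}: {b0} ∩ {b0,b2,b3} = {b0}; idom=b0
  b6: preds {b4,b5}: {b0,b4} ∩ {b0,b2,b3,b5} = {b0}; idom=b0
  b7: preds {b2,b5}: {b0,b2} ∩ {b0,b2,b3,b5} = {b0,b2}; idom=b2

DF derivation:
  join b2 pred b0: · stop@b0
  join b2 pred b1: b1 stop@b0
  join b2 pred b3: b3→b2 stop@b0
  join b4 pred b0: · stop@b0
  join b4 pred b3: b3→b2 stop@b0
  join b6 pred b4: b4 stop@b0
  join b6 pred b5: b5→b3→b2 stop@b0
  join b7 pred b2: · stop@b2
  join b7 pred b5: b5→b3 stop@b2
  b0 → ∅
  b1 → {b2}
  b2 → {b2,b4,b6}
  b3 → {b2,b4,b6,b7}
  b4 → {b6}
  b5 → {b6,b7}
  b6 → ∅
  b7 → ∅

φ for n: defs {b0,b4,b6}
  DF⁺ = {b6}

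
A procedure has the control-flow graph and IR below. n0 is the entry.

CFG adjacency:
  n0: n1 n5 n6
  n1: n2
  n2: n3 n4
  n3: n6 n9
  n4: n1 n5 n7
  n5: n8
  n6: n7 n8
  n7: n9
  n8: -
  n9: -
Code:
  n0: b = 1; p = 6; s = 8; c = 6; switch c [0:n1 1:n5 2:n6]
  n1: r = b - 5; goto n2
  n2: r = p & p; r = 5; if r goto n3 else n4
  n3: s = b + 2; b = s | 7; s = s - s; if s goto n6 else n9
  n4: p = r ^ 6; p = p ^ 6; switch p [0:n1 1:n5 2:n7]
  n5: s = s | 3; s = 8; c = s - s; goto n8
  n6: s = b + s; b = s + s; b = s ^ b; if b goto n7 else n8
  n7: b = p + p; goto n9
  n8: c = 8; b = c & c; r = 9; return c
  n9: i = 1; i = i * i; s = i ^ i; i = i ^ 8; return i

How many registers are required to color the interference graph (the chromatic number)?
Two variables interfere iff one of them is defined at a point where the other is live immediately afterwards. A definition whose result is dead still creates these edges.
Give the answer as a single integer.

Answer: 5

Analysis:
def/use:
  n0: def={b,c,p,s} ue=∅
  n1: def={r} ue={b}
  n2: def={r} ue={p}
  n3: def={b,s} ue={b}
  n4: def={p} ue={r}
  n5: def={c,s} ue={s}
  n6: def={b,s} ue={b,s}
  n7: def={b} ue={p}
  n8: def={b,c,r} ue=∅
  n9: def={i,s} ue=∅

Backward fixpoint:
  n0 li=∅ lo={b,p,s}
  n1 li={b,p,s} lo={b,p,s}
  n2 li={b,p,s} lo={b,p,r,s}
  n3 li={b,p} lo={b,p,s}
  n4 li={b,r,s} lo={b,p,s}
  n5 li={s} lo=∅
  n6 li={b,p,s} lo={p}
  n7 li={p} lo=∅
  n8 li=∅ lo=∅
  n9 li=∅ lo=∅

Conflict graph:
  b↔{c,p,r,s}
  c↔{b,p,r,s}
  i↔{s}
  p↔{b,c,r,s}
  r↔{b,c,p,s}
  s↔{b,c,i,p,r}

Chromatic number:
  {b,c,p,r,s} pairwise interfere (5-clique) ⇒ χ ≥ 5
  5-colouring: r0={s}  r1={b,i}  r2={c}  r3={p}  r4={r}
  χ = 5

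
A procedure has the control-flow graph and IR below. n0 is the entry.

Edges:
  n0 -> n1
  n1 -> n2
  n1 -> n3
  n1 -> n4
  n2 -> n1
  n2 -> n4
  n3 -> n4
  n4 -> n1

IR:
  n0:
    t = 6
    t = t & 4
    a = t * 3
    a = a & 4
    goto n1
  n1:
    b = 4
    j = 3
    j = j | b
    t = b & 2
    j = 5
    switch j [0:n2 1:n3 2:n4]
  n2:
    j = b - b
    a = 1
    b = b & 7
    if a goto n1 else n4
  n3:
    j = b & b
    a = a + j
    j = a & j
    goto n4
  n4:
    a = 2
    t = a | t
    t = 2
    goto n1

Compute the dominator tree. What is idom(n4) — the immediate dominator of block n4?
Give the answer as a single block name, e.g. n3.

Answer: n1

Derivation:
idom tree: n1←n0 n2←n1 n3←n1 n4←n1
Dom at joins:
  n1: preds {n0,n2,n4}: {n0} ∩ {n0,n1,n2} ∩ {n0,n1,n4} = {n0}; idom=n0
  n4: preds {n1,n2,n3}: {n0,n1} ∩ {n0,n1,n2} ∩ {n0,n1,n3} = {n0,n1}; idom=n1

idom(n4) = n1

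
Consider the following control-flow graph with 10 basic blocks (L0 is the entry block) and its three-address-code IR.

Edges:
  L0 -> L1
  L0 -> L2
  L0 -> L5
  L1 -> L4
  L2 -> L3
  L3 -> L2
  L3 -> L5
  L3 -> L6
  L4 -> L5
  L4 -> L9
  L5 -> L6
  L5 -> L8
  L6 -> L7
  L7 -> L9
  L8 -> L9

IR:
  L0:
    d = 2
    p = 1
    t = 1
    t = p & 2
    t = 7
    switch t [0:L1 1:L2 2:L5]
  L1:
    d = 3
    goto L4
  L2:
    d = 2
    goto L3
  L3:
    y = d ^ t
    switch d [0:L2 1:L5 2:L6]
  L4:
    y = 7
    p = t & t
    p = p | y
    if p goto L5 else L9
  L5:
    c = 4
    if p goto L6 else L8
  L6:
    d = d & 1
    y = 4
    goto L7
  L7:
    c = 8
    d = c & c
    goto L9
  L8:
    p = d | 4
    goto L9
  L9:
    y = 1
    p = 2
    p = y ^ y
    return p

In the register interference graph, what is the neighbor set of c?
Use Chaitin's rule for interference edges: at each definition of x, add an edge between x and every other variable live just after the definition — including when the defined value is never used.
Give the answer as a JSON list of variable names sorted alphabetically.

def/use:
  L0: {d,p,t} / ∅
  L1: {d} / ∅
  L2: {d} / ∅
  L3: {y} / {d,t}
  L4: {p,y} / {t}
  L5: {c} / {p}
  L6: {d,y} / {d}
  L7: {c,d} / ∅
  L8: {p} / {d}
  L9: {p,y} / ∅

Liveness:
  live L0: ∅→{d,p,t}
  live L1: {t}→{d,t}
  live L2: {p,t}→{d,p,t}
  live L3: {d,p,t}→{d,p,t}
  live L4: {d,t}→{d,p}
  live L5: {d,p}→{d}
  live L6: {d}→∅
  live L7: ∅→∅
  live L8: {d}→∅
  live L9: ∅→∅

Interfere edges:
  c — {d,p}
  d — {c,p,t,y}
  p — {c,d,t,y}
  t — {d,p,y}
  y — {d,p,t}

N(c) = ["d", "p"]

Answer: ["d", "p"]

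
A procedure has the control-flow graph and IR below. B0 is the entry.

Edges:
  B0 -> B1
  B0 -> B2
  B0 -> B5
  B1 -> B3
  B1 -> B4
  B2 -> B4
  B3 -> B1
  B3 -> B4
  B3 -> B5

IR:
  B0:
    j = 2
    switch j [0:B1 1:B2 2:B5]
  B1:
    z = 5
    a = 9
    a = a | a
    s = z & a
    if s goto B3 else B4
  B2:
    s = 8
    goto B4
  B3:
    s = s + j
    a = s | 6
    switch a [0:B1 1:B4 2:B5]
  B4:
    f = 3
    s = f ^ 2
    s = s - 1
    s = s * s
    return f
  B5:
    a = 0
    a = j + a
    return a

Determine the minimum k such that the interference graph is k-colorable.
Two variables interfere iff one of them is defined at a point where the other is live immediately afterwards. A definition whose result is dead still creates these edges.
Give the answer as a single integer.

def/use:
  B0: {j} / ∅
  B1: {a,s,z} / ∅
  B2: {s} / ∅
  B3: {a,s} / {j,s}
  B4: {f,s} / ∅
  B5: {a} / {j}

Backward fixpoint:
  B0: in=∅ out={j}
  B1: in={j} out={j,s}
  B2: in=∅ out=∅
  B3: in={j,s} out={j}
  B4: in=∅ out=∅
  B5: in={j} out=∅

Conflict graph:
  a — {j,z}
  f — {s}
  j — {a,s,z}
  s — {f,j}
  z — {a,j}

Chromatic number:
  lower bound: {a,j,z} mutually conflict ⇒ χ ≥ 3
  assign a→r1 f→r0 j→r0 s→r1 z→r2 — no edge inside a register ⇒ χ ≤ 3
  χ = 3

Answer: 3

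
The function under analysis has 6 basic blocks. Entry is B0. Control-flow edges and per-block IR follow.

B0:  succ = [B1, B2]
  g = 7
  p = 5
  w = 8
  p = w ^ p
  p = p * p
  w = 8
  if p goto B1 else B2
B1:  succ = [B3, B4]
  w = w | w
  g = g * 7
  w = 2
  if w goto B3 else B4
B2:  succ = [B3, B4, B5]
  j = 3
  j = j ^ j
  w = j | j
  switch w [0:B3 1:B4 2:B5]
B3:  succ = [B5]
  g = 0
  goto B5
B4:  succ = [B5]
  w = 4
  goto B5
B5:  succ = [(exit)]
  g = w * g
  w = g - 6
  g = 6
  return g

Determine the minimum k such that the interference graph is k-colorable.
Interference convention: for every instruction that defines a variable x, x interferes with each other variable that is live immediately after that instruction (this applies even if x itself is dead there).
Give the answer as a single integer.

Block summaries:
  B0: {g,p,w} / ∅
  B1: {g,w} / {g,w}
  B2: {j,w} / ∅
  B3: {g} / ∅
  B4: {w} / ∅
  B5: {g,w} / {g,w}

Liveness:
  B0: in=∅ out={g,w}
  B1: in={g,w} out={g,w}
  B2: in={g} out={g,w}
  B3: in={w} out={g,w}
  B4: in={g} out={g,w}
  B5: in={g,w} out=∅

Interference:
  g↔{j,p,w}
  j↔{g}
  p↔{g,w}
  w↔{g,p}

Registers:
  {g,p,w} pairwise interfere (3-clique) ⇒ χ ≥ 3
  3-colouring: R0={g}  R1={j,p}  R2={w}
  χ = 3

Answer: 3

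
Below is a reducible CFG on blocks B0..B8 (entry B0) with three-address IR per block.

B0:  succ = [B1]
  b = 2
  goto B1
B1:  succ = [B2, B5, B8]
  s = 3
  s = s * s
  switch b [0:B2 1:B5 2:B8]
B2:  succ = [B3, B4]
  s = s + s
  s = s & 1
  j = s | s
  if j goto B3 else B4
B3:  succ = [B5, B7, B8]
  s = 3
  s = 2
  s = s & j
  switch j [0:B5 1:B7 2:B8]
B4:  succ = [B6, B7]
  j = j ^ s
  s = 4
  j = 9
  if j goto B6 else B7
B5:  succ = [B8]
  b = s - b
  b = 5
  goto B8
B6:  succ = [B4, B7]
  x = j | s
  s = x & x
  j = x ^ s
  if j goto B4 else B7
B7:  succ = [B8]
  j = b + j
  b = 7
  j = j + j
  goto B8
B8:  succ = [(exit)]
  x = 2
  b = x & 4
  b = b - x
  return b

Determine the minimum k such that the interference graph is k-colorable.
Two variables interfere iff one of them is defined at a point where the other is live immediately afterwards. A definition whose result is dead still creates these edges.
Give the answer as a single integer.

Answer: 3

Working:
Per-block:
  B0 def {b} use ∅
  B1 def {s} use {b}
  B2 def {j,s} use {s}
  B3 def {s} use {j}
  B4 def {j,s} use {j,s}
  B5 def {b} use {b,s}
  B6 def {j,s,x} use {j,s}
  B7 def {b,j} use {b,j}
  B8 def {b,x} use ∅

Liveness:
  B0: in=∅ out={b}
  B1: in={b} out={b,s}
  B2: in={b,s} out={b,j,s}
  B3: in={b,j} out={b,j,s}
  B4: in={b,j,s} out={b,j,s}
  B5: in={b,s} out=∅
  B6: in={b,j,s} out={b,j,s}
  B7: in={b,j} out=∅
  B8: in=∅ out=∅

Interfere edges:
  b — {j,s,x}
  j — {b,s}
  s — {b,j,x}
  x — {b,s}

Chromatic number:
  {b,j,s} pairwise interfere (3-clique) ⇒ χ ≥ 3
  3-colouring: r0={b}  r1={s}  r2={j,x}
  χ = 3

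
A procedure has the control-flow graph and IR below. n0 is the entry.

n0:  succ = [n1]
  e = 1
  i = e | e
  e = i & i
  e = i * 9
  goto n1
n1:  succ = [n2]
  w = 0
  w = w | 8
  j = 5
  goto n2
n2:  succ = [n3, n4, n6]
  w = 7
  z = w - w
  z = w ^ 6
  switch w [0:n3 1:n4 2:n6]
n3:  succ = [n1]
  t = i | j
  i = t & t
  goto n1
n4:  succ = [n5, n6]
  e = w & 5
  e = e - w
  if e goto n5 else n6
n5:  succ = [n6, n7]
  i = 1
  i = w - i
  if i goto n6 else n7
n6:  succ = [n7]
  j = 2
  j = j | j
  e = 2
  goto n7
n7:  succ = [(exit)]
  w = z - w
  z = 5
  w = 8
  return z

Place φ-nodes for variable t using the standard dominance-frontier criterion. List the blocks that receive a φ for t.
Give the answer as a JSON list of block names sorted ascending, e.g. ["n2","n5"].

idom tree: n1←n0 n2←n1 n3←n2 n4←n2 n5←n4 n6←n2 n7←n2
Dom at joins:
  n1: preds {n0,n3}: {n0} ∩ {n0,n1,n2,n3} = {n0}; idom=n0
  n6: preds {n2,n4,n5}: {n0,n1,n2} ∩ {n0,n1,n2,n4} ∩ {n0,n1,n2,n4,n5} = {n0,n1,n2}; idom=n2
  n7: preds {n5,n6}: {n0,n1,n2,n4,n5} ∩ {n0,n1,n2,n6} = {n0,n1,n2}; idom=n2

DF walk-up:
  n1←n0: walk · to n0
  n1←n3: walk n3→n2→n1 to n0
  n6←n2: walk · to n2
  n6←n4: walk n4 to n2
  n6←n5: walk n5→n4 to n2
  n7←n5: walk n5→n4 to n2
  n7←n6: walk n6 to n2
  n0: DF=∅
  n1: DF={n1}
  n2: DF={n1}
  n3: DF={n1}
  n4: DF={n6,n7}
  n5: DF={n6,n7}
  n6: DF={n7}
  n7: DF=∅

φ for t: defs {n3}
  DF⁺ = {n1}

Answer: ["n1"]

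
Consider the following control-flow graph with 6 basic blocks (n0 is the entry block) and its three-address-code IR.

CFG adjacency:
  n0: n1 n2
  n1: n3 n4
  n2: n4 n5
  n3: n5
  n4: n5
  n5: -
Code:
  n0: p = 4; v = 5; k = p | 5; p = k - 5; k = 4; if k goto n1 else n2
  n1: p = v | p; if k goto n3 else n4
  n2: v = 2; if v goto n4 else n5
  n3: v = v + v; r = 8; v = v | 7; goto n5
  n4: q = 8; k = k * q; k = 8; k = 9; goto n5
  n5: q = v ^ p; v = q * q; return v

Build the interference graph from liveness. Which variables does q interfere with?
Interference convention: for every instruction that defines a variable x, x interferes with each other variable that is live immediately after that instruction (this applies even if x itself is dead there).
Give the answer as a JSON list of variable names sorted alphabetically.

def/use:
  n0: def={k,p,v} ue=∅
  n1: def={p} ue={k,p,v}
  n2: def={v} ue=∅
  n3: def={r,v} ue={v}
  n4: def={k,q} ue={k}
  n5: def={q,v} ue={p,v}

Liveness:
  live n0: ∅→{k,p,v}
  live n1: {k,p,v}→{k,p,v}
  live n2: {k,p}→{k,p,v}
  live n3: {p,v}→{p,v}
  live n4: {k,p,v}→{p,v}
  live n5: {p,v}→∅

Interfere edges:
  k — {p,q,v}
  p — {k,q,r,v}
  q — {k,p,v}
  r — {p,v}
  v — {k,p,q,r}

N(q) = ["k", "p", "v"]

Answer: ["k", "p", "v"]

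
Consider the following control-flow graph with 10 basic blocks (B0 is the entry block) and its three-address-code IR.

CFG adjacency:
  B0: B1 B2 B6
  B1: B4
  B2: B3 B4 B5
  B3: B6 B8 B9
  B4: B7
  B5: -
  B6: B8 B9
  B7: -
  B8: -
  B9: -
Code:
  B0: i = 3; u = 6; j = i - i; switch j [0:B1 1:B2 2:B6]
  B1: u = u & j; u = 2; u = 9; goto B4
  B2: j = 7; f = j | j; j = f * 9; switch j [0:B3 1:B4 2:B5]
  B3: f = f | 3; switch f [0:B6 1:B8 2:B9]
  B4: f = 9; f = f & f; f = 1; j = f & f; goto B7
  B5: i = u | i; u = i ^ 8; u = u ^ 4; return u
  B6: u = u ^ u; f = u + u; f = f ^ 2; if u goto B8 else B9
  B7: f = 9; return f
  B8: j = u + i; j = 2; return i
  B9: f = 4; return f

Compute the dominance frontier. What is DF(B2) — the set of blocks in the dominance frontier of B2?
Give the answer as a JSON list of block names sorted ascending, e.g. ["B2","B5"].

idom tree: B1←B0 B2←B0 B3←B2 B4←B0 B5←B2 B6←B0 B7←B4 B8←B0 B9←B0
Dom∩ at merges:
  B4: preds {B1,B2}: {B0,B1} ∩ {B0,B2} = {B0}; idom=B0
  B6: preds {B0,B3}: {B0} ∩ {B0,B2,B3} = {B0}; idom=B0
  B8: preds {B3,B6}: {B0,B2,B3} ∩ {B0,B6} = {B0}; idom=B0
  B9: preds {B3,B6}: {B0,B2,B3} ∩ {B0,B6} = {B0}; idom=B0

Frontier:
  B4←B1: walk B1 to B0
  B4←B2: walk B2 to B0
  B6←B0: walk · to B0
  B6←B3: walk B3→B2 to B0
  B8←B3: walk B3→B2 to B0
  B8←B6: walk B6 to B0
  B9←B3: walk B3→B2 to B0
  B9←B6: walk B6 to B0
  B0: DF=∅
  B1: DF={B4}
  B2: DF={B4,B6,B8,B9}
  B3: DF={B6,B8,B9}
  B4: DF=∅
  B5: DF=∅
  B6: DF={B8,B9}
  B7: DF=∅
  B8: DF=∅
  B9: DF=∅

DF(B2) = ["B4", "B6", "B8", "B9"]

Answer: ["B4", "B6", "B8", "B9"]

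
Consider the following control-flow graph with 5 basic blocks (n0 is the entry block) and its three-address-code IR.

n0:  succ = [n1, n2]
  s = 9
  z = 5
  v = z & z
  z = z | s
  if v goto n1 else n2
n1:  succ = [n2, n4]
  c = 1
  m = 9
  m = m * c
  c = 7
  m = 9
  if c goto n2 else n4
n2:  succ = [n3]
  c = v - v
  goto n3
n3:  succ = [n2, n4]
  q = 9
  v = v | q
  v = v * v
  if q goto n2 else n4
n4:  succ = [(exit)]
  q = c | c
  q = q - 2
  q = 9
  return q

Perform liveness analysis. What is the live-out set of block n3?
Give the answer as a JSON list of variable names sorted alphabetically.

Per-block:
  n0: def={s,v,z} ue=∅
  n1: def={c,m} ue=∅
  n2: def={c} ue={v}
  n3: def={q,v} ue={v}
  n4: def={q} ue={c}

Liveness:
  n0 li=∅ lo={v}
  n1 li={v} lo={c,v}
  n2 li={v} lo={c,v}
  n3 li={c,v} lo={c,v}
  n4 li={c} lo=∅

live-out(n3) = ["c", "v"]

Answer: ["c", "v"]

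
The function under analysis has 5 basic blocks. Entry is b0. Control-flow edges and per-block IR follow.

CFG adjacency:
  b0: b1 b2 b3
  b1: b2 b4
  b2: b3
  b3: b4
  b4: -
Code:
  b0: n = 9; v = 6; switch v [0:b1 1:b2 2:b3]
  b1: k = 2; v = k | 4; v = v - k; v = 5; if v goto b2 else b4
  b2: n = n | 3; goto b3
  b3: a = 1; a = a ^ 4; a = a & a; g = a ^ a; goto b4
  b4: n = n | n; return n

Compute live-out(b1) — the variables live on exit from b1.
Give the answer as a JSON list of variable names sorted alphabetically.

Per-block:
  b0: {n,v} / ∅
  b1: {k,v} / ∅
  b2: {n} / {n}
  b3: {a,g} / ∅
  b4: {n} / {n}

Liveness:
  live b0: ∅→{n}
  live b1: {n}→{n}
  live b2: {n}→{n}
  live b3: {n}→{n}
  live b4: {n}→∅

live-out(b1) = ["n"]

Answer: ["n"]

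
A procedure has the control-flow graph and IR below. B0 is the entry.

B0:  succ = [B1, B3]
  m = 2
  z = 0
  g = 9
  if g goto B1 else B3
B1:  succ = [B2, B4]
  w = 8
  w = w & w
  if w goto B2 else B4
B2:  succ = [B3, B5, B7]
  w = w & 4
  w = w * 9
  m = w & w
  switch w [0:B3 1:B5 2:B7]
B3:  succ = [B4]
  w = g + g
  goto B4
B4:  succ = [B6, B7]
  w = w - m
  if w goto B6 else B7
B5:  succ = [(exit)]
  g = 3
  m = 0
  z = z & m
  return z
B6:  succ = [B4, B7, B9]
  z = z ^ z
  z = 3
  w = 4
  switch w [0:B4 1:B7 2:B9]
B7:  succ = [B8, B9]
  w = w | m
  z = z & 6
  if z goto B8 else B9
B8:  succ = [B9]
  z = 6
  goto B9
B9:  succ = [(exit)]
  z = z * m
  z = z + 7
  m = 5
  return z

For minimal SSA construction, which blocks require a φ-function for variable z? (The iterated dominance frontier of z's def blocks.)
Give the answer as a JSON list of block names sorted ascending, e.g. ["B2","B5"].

idom tree: B1←B0 B2←B1 B3←B0 B4←B0 B5←B2 B6←B4 B7←B0 B8←B7 B9←B0
Dom at joins:
  B3: preds {B0,B2}: {B0} ∩ {B0,B1,B2} = {B0}; idom=B0
  B4: preds {B1,B3,B6}: {B0,B1} ∩ {B0,B3} ∩ {B0,B4,B6} = {B0}; idom=B0
  B7: preds {B2,B4,B6}: {B0,B1,B2} ∩ {B0,B4} ∩ {B0,B4,B6} = {B0}; idom=B0
  B9: preds {B6,B7,B8}: {B0,B4,B6} ∩ {B0,B7} ∩ {B0,B7,B8} = {B0}; idom=B0

DF derivation:
  B3←B0: walk · to B0
  B3←B2: walk B2→B1 to B0
  B4←B1: walk B1 to B0
  B4←B3: walk B3 to B0
  B4←B6: walk B6→B4 to B0
  B7←B2: walk B2→B1 to B0
  B7←B4: walk B4 to B0
  B7←B6: walk B6→B4 to B0
  B9←B6: walk B6→B4 to B0
  B9←B7: walk B7 to B0
  B9←B8: walk B8→B7 to B0
  DF(B0)=∅
  DF(B1)={B3,B4,B7}
  DF(B2)={B3,B7}
  DF(B3)={B4}
  DF(B4)={B4,B7,B9}
  DF(B5)=∅
  DF(B6)={B4,B7,B9}
  DF(B7)={B9}
  DF(B8)={B9}
  DF(B9)=∅

φ for z: defs {B0,B5,B6,B7,B8,B9}
  DF⁺ = {B4,B7,B9}

Answer: ["B4", "B7", "B9"]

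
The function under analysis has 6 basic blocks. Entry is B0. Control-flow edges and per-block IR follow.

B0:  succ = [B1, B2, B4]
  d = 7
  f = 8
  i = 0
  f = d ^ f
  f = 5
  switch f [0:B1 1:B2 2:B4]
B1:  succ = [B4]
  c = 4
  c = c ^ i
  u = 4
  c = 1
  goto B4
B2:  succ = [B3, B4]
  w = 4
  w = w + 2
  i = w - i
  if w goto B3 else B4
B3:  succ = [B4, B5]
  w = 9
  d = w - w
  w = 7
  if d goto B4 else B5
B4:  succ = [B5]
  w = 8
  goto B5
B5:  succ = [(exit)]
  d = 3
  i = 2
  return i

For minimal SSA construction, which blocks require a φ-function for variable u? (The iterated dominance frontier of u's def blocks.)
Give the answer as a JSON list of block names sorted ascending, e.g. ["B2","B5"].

idom tree: B1←B0 B2←B0 B3←B2 B4←B0 B5←B0
Dom∩ at merges:
  B4: preds {B0,B1,B2,B3}: {B0} ∩ {B0,B1} ∩ {B0,B2} ∩ {B0,B2,B3} = {B0}; idom=B0
  B5: preds {B3,B4}: {B0,B2,B3} ∩ {B0,B4} = {B0}; idom=B0

DF derivation:
  join B4 pred B0: · stop@B0
  join B4 pred B1: B1 stop@B0
  join B4 pred B2: B2 stop@B0
  join B4 pred B3: B3→B2 stop@B0
  join B5 pred B3: B3→B2 stop@B0
  join B5 pred B4: B4 stop@B0
  B0: DF=∅
  B1: DF={B4}
  B2: DF={B4,B5}
  B3: DF={B4,B5}
  B4: DF={B5}
  B5: DF=∅

φ for u: defs {B1}
  DF⁺ = {B4,B5}

Answer: ["B4", "B5"]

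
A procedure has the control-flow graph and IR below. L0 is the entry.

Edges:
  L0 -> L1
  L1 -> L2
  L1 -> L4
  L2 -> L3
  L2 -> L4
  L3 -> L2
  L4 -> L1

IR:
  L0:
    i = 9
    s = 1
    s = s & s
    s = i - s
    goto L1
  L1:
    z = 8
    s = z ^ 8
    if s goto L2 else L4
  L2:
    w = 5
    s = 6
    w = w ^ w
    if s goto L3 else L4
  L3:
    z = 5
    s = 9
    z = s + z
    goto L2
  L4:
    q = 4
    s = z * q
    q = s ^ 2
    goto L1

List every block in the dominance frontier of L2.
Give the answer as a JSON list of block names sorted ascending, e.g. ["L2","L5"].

Answer: ["L2", "L4"]

Analysis:
idom tree: L1←L0 L2←L1 L3←L2 L4←L1
Dom at joins:
  L1: preds {L0,L4}: {L0} ∩ {L0,L1,L4} = {L0}; idom=L0
  L2: preds {L1,L3}: {L0,L1} ∩ {L0,L1,L2,L3} = {L0,L1}; idom=L1
  L4: preds {L1,L2}: {L0,L1} ∩ {L0,L1,L2} = {L0,L1}; idom=L1

DF walk-up:
  join L1 pred L0: · stop@L0
  join L1 pred L4: L4→L1 stop@L0
  join L2 pred L1: · stop@L1
  join L2 pred L3: L3→L2 stop@L1
  join L4 pred L1: · stop@L1
  join L4 pred L2: L2 stop@L1
  L0: DF=∅
  L1: DF={L1}
  L2: DF={L2,L4}
  L3: DF={L2}
  L4: DF={L1}

DF(L2) = ["L2", "L4"]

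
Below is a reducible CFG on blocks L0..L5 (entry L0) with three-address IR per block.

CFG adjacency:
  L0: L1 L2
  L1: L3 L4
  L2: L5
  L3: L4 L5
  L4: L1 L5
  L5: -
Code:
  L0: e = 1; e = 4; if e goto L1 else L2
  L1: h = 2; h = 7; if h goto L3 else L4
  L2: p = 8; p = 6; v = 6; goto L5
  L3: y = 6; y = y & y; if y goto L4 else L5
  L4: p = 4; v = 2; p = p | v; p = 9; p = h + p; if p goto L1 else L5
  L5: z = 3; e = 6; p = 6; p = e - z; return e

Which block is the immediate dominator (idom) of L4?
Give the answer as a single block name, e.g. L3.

idom tree: L1←L0 L2←L0 L3←L1 L4←L1 L5←L0
Dom∩ at merges:
  L1: preds {L0,L4}: {L0} ∩ {L0,L1,L4} = {L0}; idom=L0
  L4: preds {L1,L3}: {L0,L1} ∩ {L0,L1,L3} = {L0,L1}; idom=L1
  L5: preds {L2,L3,L4}: {L0,L2} ∩ {L0,L1,L3} ∩ {L0,L1,L4} = {L0}; idom=L0

idom(L4) = L1

Answer: L1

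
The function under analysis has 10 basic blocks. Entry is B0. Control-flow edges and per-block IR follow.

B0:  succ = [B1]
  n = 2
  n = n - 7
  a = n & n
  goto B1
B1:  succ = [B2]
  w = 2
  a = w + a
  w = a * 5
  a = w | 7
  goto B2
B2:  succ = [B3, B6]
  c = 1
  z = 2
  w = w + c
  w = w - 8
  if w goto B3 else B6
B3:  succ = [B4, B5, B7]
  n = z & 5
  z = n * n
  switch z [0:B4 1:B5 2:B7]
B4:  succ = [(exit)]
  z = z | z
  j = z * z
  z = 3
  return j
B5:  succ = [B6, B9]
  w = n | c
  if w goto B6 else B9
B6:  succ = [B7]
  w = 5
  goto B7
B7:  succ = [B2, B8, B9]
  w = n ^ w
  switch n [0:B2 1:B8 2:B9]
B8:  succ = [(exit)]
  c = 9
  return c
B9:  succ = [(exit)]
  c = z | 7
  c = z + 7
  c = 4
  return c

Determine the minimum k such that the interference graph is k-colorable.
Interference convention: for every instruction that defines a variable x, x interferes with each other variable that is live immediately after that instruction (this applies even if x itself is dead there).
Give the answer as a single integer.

def/use:
  B0: {a,n} / ∅
  B1: {a,w} / {a}
  B2: {c,w,z} / {w}
  B3: {n,z} / {z}
  B4: {j,z} / {z}
  B5: {w} / {c,n}
  B6: {w} / ∅
  B7: {w} / {n,w}
  B8: {c} / ∅
  B9: {c} / {z}

Live sets:
  B0 li=∅ lo={a,n}
  B1 li={a,n} lo={n,w}
  B2 li={n,w} lo={c,n,w,z}
  B3 li={c,w,z} lo={c,n,w,z}
  B4 li={z} lo=∅
  B5 li={c,n,z} lo={n,z}
  B6 li={n,z} lo={n,w,z}
  B7 li={n,w,z} lo={n,w,z}
  B8 li=∅ lo=∅
  B9 li={z} lo=∅

Conflict graph:
  a — {n,w}
  c — {n,w,z}
  j — {z}
  n — {a,c,w,z}
  w — {a,c,n,z}
  z — {c,j,n,w}

Colouring:
  {c,n,w,z} pairwise interfere (4-clique) ⇒ χ ≥ 4
  assign a→c2 c→c3 j→c0 n→c0 w→c1 z→c2 — no edge inside a register ⇒ χ ≤ 4
  χ = 4

Answer: 4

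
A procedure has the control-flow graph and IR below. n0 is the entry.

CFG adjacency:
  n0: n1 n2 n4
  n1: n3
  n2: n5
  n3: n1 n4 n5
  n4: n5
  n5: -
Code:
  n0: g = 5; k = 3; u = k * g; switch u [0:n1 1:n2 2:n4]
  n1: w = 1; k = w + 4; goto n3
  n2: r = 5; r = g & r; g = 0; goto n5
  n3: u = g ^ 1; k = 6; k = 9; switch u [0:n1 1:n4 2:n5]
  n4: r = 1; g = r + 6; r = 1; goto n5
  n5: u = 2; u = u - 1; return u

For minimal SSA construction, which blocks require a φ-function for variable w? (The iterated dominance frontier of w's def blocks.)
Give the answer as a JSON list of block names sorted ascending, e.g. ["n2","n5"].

Answer: ["n1", "n4", "n5"]

Analysis:
idom tree: n1←n0 n2←n0 n3←n1 n4←n0 n5←n0
Dom at joins:
  n1: preds {n0,n3}: {n0} ∩ {n0,n1,n3} = {n0}; idom=n0
  n4: preds {n0,n3}: {n0} ∩ {n0,n1,n3} = {n0}; idom=n0
  n5: preds {n2,n3,n4}: {n0,n2} ∩ {n0,n1,n3} ∩ {n0,n4} = {n0}; idom=n0

DF walk-up:
  n1←n0: walk · to n0
  n1←n3: walk n3→n1 to n0
  n4←n0: walk · to n0
  n4←n3: walk n3→n1 to n0
  n5←n2: walk n2 to n0
  n5←n3: walk n3→n1 to n0
  n5←n4: walk n4 to n0
  n0 → ∅
  n1 → {n1,n4,n5}
  n2 → {n5}
  n3 → {n1,n4,n5}
  n4 → {n5}
  n5 → ∅

φ for w: defs {n1}
  DF⁺ = {n1,n4,n5}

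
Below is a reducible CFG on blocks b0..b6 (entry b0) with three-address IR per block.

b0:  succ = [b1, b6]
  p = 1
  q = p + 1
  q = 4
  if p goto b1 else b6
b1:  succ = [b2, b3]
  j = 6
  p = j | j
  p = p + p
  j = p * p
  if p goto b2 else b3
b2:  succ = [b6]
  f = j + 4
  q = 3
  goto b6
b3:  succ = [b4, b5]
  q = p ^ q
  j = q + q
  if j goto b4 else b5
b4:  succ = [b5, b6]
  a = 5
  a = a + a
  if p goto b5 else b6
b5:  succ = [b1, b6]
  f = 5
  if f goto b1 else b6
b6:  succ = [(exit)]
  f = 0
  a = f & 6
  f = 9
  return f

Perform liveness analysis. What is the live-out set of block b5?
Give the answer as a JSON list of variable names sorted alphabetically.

Answer: ["q"]

Derivation:
def/use:
  b0: {p,q} / ∅
  b1: {j,p} / ∅
  b2: {f,q} / {j}
  b3: {j,q} / {p,q}
  b4: {a} / {p}
  b5: {f} / ∅
  b6: {a,f} / ∅

Live sets:
  live b0: ∅→{q}
  live b1: {q}→{j,p,q}
  live b2: {j}→∅
  live b3: {p,q}→{p,q}
  live b4: {p,q}→{q}
  live b5: {q}→{q}
  live b6: ∅→∅

live-out(b5) = ["q"]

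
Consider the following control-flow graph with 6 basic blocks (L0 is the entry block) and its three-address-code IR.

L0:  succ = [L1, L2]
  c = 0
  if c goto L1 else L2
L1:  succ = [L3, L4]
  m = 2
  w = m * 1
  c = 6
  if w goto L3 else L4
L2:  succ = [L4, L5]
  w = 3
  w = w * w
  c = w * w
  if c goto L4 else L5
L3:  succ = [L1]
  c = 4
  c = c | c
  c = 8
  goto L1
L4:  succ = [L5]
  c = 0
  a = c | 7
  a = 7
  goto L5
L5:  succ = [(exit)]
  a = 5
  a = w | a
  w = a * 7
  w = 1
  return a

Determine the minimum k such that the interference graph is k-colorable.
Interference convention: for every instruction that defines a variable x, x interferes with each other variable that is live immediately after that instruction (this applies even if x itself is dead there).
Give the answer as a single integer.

Answer: 2

Working:
def/use:
  L0 def {c} use ∅
  L1 def {c,m,w} use ∅
  L2 def {c,w} use ∅
  L3 def {c} use ∅
  L4 def {a,c} use ∅
  L5 def {a,w} use {w}

Liveness:
  L0 li=∅ lo=∅
  L1 li=∅ lo={w}
  L2 li=∅ lo={w}
  L3 li=∅ lo=∅
  L4 li={w} lo={w}
  L5 li={w} lo=∅

Interference:
  a: {w}
  c: {w}
  m: ∅
  w: {a,c}

Colouring:
  lower bound: {a,w} mutually conflict ⇒ χ ≥ 2
  assign a→c1 c→c1 m→c0 w→c0 — no edge inside a register ⇒ χ ≤ 2
  χ = 2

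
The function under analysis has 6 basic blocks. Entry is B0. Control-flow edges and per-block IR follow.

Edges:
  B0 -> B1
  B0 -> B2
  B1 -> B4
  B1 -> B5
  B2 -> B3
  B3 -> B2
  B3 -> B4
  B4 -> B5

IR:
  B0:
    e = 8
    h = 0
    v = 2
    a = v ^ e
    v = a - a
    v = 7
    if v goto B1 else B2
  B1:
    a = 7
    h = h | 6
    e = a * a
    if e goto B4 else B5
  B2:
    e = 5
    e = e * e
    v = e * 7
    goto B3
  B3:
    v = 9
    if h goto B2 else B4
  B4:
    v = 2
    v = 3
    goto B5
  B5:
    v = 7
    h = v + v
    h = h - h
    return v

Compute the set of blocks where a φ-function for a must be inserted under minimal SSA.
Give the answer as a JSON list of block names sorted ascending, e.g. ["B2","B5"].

Answer: ["B4", "B5"]

Working:
idom tree: B1←B0 B2←B0 B3←B2 B4←B0 B5←B0
Dom at joins:
  B2: preds {B0,B3}: {B0} ∩ {B0,B2,B3} = {B0}; idom=B0
  B4: preds {B1,B3}: {B0,B1} ∩ {B0,B2,B3} = {B0}; idom=B0
  B5: preds {B1,B4}: {B0,B1} ∩ {B0,B4} = {B0}; idom=B0

DF walk-up:
  B2←B0: walk · to B0
  B2←B3: walk B3→B2 to B0
  B4←B1: walk B1 to B0
  B4←B3: walk B3→B2 to B0
  B5←B1: walk B1 to B0
  B5←B4: walk B4 to B0
  B0: DF=∅
  B1: DF={B4,B5}
  B2: DF={B2,B4}
  B3: DF={B2,B4}
  B4: DF={B5}
  B5: DF=∅

φ for a: defs {B0,B1}
  DF⁺ = {B4,B5}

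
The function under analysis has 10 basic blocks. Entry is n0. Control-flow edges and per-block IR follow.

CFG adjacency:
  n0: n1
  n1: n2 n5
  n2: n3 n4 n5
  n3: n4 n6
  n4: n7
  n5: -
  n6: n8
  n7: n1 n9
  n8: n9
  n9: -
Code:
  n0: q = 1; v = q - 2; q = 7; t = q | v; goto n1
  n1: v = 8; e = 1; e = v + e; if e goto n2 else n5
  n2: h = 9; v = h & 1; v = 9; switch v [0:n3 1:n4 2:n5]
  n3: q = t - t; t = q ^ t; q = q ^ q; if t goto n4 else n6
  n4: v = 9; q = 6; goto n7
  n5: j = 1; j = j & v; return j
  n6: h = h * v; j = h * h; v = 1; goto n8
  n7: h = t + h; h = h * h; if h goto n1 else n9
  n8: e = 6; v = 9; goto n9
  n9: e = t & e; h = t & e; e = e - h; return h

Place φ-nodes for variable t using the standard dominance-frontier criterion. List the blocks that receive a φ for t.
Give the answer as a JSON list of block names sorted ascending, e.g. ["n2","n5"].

idom tree: n1←n0 n2←n1 n3←n2 n4←n2 n5←n1 n6←n3 n7←n4 n8←n6 n9←n2
Dom∩ at merges:
  n1: preds {n0,n7}: {n0} ∩ {n0,n1,n2,n4,n7} = {n0}; idom=n0
  n4: preds {n2,n3}: {n0,n1,n2} ∩ {n0,n1,n2,n3} = {n0,n1,n2}; idom=n2
  n5: preds {n1,n2}: {n0,n1} ∩ {n0,n1,n2} = {n0,n1}; idom=n1
  n9: preds {n7,n8}: {n0,n1,n2,n4,n7} ∩ {n0,n1,n2,n3,n6,n8} = {n0,n1,n2}; idom=n2

DF derivation:
  join n1 pred n0: · stop@n0
  join n1 pred n7: n7→n4→n2→n1 stop@n0
  join n4 pred n2: · stop@n2
  join n4 pred n3: n3 stop@n2
  join n5 pred n1: · stop@n1
  join n5 pred n2: n2 stop@n1
  join n9 pred n7: n7→n4 stop@n2
  join n9 pred n8: n8→n6→n3 stop@n2
  n0 → ∅
  n1 → {n1}
  n2 → {n1,n5}
  n3 → {n4,n9}
  n4 → {n1,n9}
  n5 → ∅
  n6 → {n9}
  n7 → {n1,n9}
  n8 → {n9}
  n9 → ∅

φ for t: defs {n0,n3}
  DF⁺ = {n1,n4,n9}

Answer: ["n1", "n4", "n9"]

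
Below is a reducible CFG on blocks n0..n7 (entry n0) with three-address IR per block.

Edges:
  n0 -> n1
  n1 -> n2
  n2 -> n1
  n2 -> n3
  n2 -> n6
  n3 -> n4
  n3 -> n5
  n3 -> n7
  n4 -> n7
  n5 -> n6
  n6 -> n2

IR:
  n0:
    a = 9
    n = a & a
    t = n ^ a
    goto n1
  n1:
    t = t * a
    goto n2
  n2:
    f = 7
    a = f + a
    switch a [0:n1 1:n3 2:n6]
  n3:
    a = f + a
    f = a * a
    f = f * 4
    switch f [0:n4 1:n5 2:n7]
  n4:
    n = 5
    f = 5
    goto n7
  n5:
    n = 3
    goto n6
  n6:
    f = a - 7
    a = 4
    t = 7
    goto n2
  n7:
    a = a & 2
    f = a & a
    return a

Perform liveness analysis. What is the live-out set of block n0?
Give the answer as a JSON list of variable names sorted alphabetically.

Per-block:
  n0: def={a,n,t} ue=∅
  n1: def={t} ue={a,t}
  n2: def={a,f} ue={a}
  n3: def={a,f} ue={a,f}
  n4: def={f,n} ue=∅
  n5: def={n} ue=∅
  n6: def={a,f,t} ue={a}
  n7: def={a,f} ue={a}

Liveness:
  n0: in=∅ out={a,t}
  n1: in={a,t} out={a,t}
  n2: in={a,t} out={a,f,t}
  n3: in={a,f} out={a}
  n4: in={a} out={a}
  n5: in={a} out={a}
  n6: in={a} out={a,t}
  n7: in={a} out=∅

live-out(n0) = ["a", "t"]

Answer: ["a", "t"]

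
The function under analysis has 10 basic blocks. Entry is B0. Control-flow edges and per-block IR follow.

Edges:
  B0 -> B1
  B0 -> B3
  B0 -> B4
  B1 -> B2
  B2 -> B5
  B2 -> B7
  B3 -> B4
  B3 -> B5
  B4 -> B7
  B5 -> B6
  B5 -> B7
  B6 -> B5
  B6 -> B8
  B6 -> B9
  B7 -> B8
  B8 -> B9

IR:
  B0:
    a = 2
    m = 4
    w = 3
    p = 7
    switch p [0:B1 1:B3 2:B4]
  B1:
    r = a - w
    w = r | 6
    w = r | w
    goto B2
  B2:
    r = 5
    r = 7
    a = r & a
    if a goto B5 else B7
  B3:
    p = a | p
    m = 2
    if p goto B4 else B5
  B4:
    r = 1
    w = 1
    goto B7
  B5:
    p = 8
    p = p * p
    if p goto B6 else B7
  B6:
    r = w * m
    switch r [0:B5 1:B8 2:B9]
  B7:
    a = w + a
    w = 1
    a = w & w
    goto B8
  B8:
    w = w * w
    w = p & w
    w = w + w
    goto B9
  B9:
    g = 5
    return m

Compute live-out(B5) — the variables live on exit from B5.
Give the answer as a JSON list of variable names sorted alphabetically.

Answer: ["a", "m", "p", "w"]

Working:
Block summaries:
  B0: {a,m,p,w} / ∅
  B1: {r,w} / {a,w}
  B2: {a,r} / {a}
  B3: {m,p} / {a,p}
  B4: {r,w} / ∅
  B5: {p} / ∅
  B6: {r} / {m,w}
  B7: {a,w} / {a,w}
  B8: {w} / {p,w}
  B9: {g} / {m}

Backward fixpoint:
  B0 li=∅ lo={a,m,p,w}
  B1 li={a,m,p,w} lo={a,m,p,w}
  B2 li={a,m,p,w} lo={a,m,p,w}
  B3 li={a,p,w} lo={a,m,p,w}
  B4 li={a,m,p} lo={a,m,p,w}
  B5 li={a,m,w} lo={a,m,p,w}
  B6 li={a,m,p,w} lo={a,m,p,w}
  B7 li={a,m,p,w} lo={m,p,w}
  B8 li={m,p,w} lo={m}
  B9 li={m} lo=∅

live-out(B5) = ["a", "m", "p", "w"]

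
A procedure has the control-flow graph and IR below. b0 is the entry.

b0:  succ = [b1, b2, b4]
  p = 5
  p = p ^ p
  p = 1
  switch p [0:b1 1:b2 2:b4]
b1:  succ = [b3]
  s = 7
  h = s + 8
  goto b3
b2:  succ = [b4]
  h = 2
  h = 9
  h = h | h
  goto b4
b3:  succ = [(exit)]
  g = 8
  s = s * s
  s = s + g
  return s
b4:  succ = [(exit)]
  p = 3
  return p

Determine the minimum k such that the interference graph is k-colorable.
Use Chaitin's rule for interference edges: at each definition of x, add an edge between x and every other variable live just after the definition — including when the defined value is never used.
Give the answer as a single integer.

Answer: 2

Working:
Block summaries:
  b0: {p} / ∅
  b1: {h,s} / ∅
  b2: {h} / ∅
  b3: {g,s} / {s}
  b4: {p} / ∅

Backward fixpoint:
  b0: in=∅ out=∅
  b1: in=∅ out={s}
  b2: in=∅ out=∅
  b3: in={s} out=∅
  b4: in=∅ out=∅

Interference:
  g: {s}
  h: {s}
  p: ∅
  s: {g,h}

Registers:
  clique {g,s} ⇒ need ≥ 2
  assign g→R1 h→R1 p→R0 s→R0 — no edge inside a register ⇒ χ ≤ 2
  χ = 2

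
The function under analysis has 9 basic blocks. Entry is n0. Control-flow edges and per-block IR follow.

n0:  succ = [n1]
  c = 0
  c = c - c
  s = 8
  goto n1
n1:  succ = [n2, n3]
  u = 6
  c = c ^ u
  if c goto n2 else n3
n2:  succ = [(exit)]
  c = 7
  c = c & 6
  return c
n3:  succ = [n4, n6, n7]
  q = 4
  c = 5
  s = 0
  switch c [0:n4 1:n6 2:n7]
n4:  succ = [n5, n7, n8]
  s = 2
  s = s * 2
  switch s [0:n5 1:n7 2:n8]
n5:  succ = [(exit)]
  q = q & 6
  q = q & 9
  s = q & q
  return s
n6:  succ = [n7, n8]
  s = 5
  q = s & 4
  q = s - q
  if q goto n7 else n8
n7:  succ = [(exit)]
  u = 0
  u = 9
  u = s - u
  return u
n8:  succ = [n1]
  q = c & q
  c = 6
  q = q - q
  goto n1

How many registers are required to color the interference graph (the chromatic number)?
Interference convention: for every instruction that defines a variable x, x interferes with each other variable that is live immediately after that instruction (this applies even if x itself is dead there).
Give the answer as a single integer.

Block summaries:
  n0 def {c,s} use ∅
  n1 def {c,u} use {c}
  n2 def {c} use ∅
  n3 def {c,q,s} use ∅
  n4 def {s} use ∅
  n5 def {q,s} use {q}
  n6 def {q,s} use ∅
  n7 def {u} use {s}
  n8 def {c,q} use {c,q}

Live sets:
  n0 li=∅ lo={c}
  n1 li={c} lo=∅
  n2 li=∅ lo=∅
  n3 li=∅ lo={c,q,s}
  n4 li={c,q} lo={c,q,s}
  n5 li={q} lo=∅
  n6 li={c} lo={c,q,s}
  n7 li={s} lo=∅
  n8 li={c,q} lo={c}

Interference:
  c↔{q,s,u}
  q↔{c,s}
  s↔{c,q,u}
  u↔{c,s}

Chromatic number:
  clique {c,q,s} ⇒ need ≥ 3
  assign c→R0 q→R2 s→R1 u→R2 — no edge inside a register ⇒ χ ≤ 3
  χ = 3

Answer: 3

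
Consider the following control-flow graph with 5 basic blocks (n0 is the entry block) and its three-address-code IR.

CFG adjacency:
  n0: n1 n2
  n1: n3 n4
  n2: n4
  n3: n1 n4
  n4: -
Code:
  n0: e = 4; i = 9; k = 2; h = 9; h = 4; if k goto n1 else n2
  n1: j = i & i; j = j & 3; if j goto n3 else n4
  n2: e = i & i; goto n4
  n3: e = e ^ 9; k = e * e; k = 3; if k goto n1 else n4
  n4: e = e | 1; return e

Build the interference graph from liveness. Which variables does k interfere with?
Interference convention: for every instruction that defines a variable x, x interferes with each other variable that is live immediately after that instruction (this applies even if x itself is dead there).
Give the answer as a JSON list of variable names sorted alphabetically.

def/use:
  n0: def={e,h,i,k} ue=∅
  n1: def={j} ue={i}
  n2: def={e} ue={i}
  n3: def={e,k} ue={e}
  n4: def={e} ue={e}

Backward fixpoint:
  n0: in=∅ out={e,i}
  n1: in={e,i} out={e,i}
  n2: in={i} out={e}
  n3: in={e,i} out={e,i}
  n4: in={e} out=∅

Conflict graph:
  e — {h,i,j,k}
  h — {e,i,k}
  i — {e,h,j,k}
  j — {e,i}
  k — {e,h,i}

N(k) = ["e", "h", "i"]

Answer: ["e", "h", "i"]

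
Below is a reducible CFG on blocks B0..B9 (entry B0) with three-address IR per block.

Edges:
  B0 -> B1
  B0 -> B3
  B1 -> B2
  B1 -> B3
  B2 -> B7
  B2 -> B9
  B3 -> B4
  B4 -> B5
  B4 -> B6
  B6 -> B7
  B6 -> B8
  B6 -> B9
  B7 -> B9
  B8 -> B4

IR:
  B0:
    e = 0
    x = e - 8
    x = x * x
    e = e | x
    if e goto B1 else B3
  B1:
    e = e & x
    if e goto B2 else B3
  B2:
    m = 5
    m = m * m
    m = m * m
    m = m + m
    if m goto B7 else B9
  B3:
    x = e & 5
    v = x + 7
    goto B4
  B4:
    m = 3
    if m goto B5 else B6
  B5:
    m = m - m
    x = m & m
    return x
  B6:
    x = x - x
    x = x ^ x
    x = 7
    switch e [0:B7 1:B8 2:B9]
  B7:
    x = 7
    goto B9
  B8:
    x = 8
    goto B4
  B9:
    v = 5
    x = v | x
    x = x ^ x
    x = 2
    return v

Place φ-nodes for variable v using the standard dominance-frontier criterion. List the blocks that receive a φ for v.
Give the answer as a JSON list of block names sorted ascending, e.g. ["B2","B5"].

idom tree: B1←B0 B2←B1 B3←B0 B4←B3 B5←B4 B6←B4 B7←B0 B8←B6 B9←B0
Dom∩ at merges:
  B3: preds {B0,B1}: {B0} ∩ {B0,B1} = {B0}; idom=B0
  B4: preds {B3,B8}: {B0,B3} ∩ {B0,B3,B4,B6,B8} = {B0,B3}; idom=B3
  B7: preds {B2,B6}: {B0,B1,B2} ∩ {B0,B3,B4,B6} = {B0}; idom=B0
  B9: preds {B2,B6,B7}: {B0,B1,B2} ∩ {B0,B3,B4,B6} ∩ {B0,B7} = {B0}; idom=B0

Frontier:
  join B3 pred B0: · stop@B0
  join B3 pred B1: B1 stop@B0
  join B4 pred B3: · stop@B3
  join B4 pred B8: B8→B6→B4 stop@B3
  join B7 pred B2: B2→B1 stop@B0
  join B7 pred B6: B6→B4→B3 stop@B0
  join B9 pred B2: B2→B1 stop@B0
  join B9 pred B6: B6→B4→B3 stop@B0
  join B9 pred B7: B7 stop@B0
  DF(B0)=∅
  DF(B1)={B3,B7,B9}
  DF(B2)={B7,B9}
  DF(B3)={B7,B9}
  DF(B4)={B4,B7,B9}
  DF(B5)=∅
  DF(B6)={B4,B7,B9}
  DF(B7)={B9}
  DF(B8)={B4}
  DF(B9)=∅

φ for v: defs {B3,B9}
  DF⁺ = {B7,B9}

Answer: ["B7", "B9"]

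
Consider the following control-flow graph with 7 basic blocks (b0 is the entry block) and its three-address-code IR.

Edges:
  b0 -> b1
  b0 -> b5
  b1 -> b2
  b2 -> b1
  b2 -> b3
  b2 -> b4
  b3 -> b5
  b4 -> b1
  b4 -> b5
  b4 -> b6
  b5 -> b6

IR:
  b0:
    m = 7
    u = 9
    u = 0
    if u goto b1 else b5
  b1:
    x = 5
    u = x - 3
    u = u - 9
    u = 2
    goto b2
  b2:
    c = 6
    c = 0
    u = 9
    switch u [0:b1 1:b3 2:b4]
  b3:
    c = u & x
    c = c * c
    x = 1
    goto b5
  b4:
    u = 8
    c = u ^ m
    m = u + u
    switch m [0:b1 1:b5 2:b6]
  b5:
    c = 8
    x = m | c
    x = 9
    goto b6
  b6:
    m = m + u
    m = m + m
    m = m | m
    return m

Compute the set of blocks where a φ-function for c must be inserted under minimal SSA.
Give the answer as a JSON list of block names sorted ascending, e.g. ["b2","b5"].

Answer: ["b1", "b5", "b6"]

Derivation:
idom tree: b1←b0 b2←b1 b3←b2 b4←b2 b5←b0 b6←b0
Join-block Dom:
  b1: preds {b0,b2,b4}: {b0} ∩ {b0,b1,b2} ∩ {b0,b1,b2,b4} = {b0}; idom=b0
  b5: preds {b0,b3,b4}: {b0} ∩ {b0,b1,b2,b3} ∩ {b0,b1,b2,b4} = {b0}; idom=b0
  b6: preds {b4,b5}: {b0,b1,b2,b4} ∩ {b0,b5} = {b0}; idom=b0

DF derivation:
  b1←b0: walk · to b0
  b1←b2: walk b2→b1 to b0
  b1←b4: walk b4→b2→b1 to b0
  b5←b0: walk · to b0
  b5←b3: walk b3→b2→b1 to b0
  b5←b4: walk b4→b2→b1 to b0
  b6←b4: walk b4→b2→b1 to b0
  b6←b5: walk b5 to b0
  b0 → ∅
  b1 → {b1,b5,b6}
  b2 → {b1,b5,b6}
  b3 → {b5}
  b4 → {b1,b5,b6}
  b5 → {b6}
  b6 → ∅

φ for c: defs {b2,b3,b4,b5}
  DF⁺ = {b1,b5,b6}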